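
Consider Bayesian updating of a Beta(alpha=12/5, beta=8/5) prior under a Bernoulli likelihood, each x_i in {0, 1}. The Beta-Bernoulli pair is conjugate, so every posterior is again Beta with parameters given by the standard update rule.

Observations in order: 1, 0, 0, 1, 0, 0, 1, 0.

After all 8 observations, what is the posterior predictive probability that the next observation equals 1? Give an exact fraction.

obs 1: x=1 → posterior Beta(17/5, 8/5)
obs 2: x=0 → posterior Beta(17/5, 13/5)
obs 3: x=0 → posterior Beta(17/5, 18/5)
obs 4: x=1 → posterior Beta(22/5, 18/5)
obs 5: x=0 → posterior Beta(22/5, 23/5)
obs 6: x=0 → posterior Beta(22/5, 28/5)
obs 7: x=1 → posterior Beta(27/5, 28/5)
obs 8: x=0 → posterior Beta(27/5, 33/5)

9/20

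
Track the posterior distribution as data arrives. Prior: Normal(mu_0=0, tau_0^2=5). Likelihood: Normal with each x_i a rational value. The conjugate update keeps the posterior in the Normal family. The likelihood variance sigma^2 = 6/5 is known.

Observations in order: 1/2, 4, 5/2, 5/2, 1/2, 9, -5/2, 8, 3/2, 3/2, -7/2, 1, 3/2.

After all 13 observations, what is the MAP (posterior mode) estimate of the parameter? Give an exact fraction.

1325/662

obs 1: x=1/2 → posterior Normal(25/62, 30/31)
obs 2: x=4 → posterior Normal(225/112, 15/28)
obs 3: x=5/2 → posterior Normal(175/81, 10/27)
obs 4: x=5/2 → posterior Normal(475/212, 15/53)
obs 5: x=1/2 → posterior Normal(250/131, 30/131)
obs 6: x=9 → posterior Normal(475/156, 5/26)
obs 7: x=-5/2 → posterior Normal(825/362, 30/181)
obs 8: x=8 → posterior Normal(1225/412, 15/103)
obs 9: x=3/2 → posterior Normal(650/231, 10/77)
obs 10: x=3/2 → posterior Normal(1375/512, 15/128)
obs 11: x=-7/2 → posterior Normal(600/281, 30/281)
obs 12: x=1 → posterior Normal(625/306, 5/51)
obs 13: x=3/2 → posterior Normal(1325/662, 30/331)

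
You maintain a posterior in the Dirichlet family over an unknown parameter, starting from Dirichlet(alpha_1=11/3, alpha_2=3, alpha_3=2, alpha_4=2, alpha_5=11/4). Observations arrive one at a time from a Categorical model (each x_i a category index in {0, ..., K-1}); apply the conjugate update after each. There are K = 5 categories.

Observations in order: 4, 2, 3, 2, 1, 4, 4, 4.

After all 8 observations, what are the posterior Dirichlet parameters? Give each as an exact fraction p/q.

obs 1: x=4 → posterior Dirichlet(11/3, 3, 2, 2, 15/4)
obs 2: x=2 → posterior Dirichlet(11/3, 3, 3, 2, 15/4)
obs 3: x=3 → posterior Dirichlet(11/3, 3, 3, 3, 15/4)
obs 4: x=2 → posterior Dirichlet(11/3, 3, 4, 3, 15/4)
obs 5: x=1 → posterior Dirichlet(11/3, 4, 4, 3, 15/4)
obs 6: x=4 → posterior Dirichlet(11/3, 4, 4, 3, 19/4)
obs 7: x=4 → posterior Dirichlet(11/3, 4, 4, 3, 23/4)
obs 8: x=4 → posterior Dirichlet(11/3, 4, 4, 3, 27/4)

alpha_1=11/3, alpha_2=4, alpha_3=4, alpha_4=3, alpha_5=27/4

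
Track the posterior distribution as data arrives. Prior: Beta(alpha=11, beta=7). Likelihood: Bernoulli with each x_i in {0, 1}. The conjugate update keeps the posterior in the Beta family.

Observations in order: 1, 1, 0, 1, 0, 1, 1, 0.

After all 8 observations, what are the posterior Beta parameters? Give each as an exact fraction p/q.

obs 1: x=1 → posterior Beta(12, 7)
obs 2: x=1 → posterior Beta(13, 7)
obs 3: x=0 → posterior Beta(13, 8)
obs 4: x=1 → posterior Beta(14, 8)
obs 5: x=0 → posterior Beta(14, 9)
obs 6: x=1 → posterior Beta(15, 9)
obs 7: x=1 → posterior Beta(16, 9)
obs 8: x=0 → posterior Beta(16, 10)

alpha=16, beta=10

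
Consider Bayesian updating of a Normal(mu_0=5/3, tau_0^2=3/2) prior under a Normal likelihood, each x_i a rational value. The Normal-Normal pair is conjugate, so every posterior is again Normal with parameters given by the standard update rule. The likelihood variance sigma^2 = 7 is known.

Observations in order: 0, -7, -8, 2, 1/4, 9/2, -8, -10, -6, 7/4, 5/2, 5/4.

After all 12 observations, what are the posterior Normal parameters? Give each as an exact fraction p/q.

mu_0=-683/600, tau_0^2=21/50

obs 1: x=0 → posterior Normal(70/51, 21/17)
obs 2: x=-7 → posterior Normal(7/60, 21/20)
obs 3: x=-8 → posterior Normal(-65/69, 21/23)
obs 4: x=2 → posterior Normal(-47/78, 21/26)
obs 5: x=1/4 → posterior Normal(-179/348, 21/29)
obs 6: x=9/2 → posterior Normal(-17/384, 21/32)
obs 7: x=-8 → posterior Normal(-61/84, 3/5)
obs 8: x=-10 → posterior Normal(-35/24, 21/38)
obs 9: x=-6 → posterior Normal(-881/492, 21/41)
obs 10: x=7/4 → posterior Normal(-409/264, 21/44)
obs 11: x=5/2 → posterior Normal(-182/141, 21/47)
obs 12: x=5/4 → posterior Normal(-683/600, 21/50)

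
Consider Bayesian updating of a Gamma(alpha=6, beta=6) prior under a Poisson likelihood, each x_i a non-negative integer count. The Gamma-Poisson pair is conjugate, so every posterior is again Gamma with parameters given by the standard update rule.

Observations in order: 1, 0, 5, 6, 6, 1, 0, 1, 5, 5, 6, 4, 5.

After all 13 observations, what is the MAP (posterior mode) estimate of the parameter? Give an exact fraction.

50/19

obs 1: x=1 → posterior Gamma(7, 7)
obs 2: x=0 → posterior Gamma(7, 8)
obs 3: x=5 → posterior Gamma(12, 9)
obs 4: x=6 → posterior Gamma(18, 10)
obs 5: x=6 → posterior Gamma(24, 11)
obs 6: x=1 → posterior Gamma(25, 12)
obs 7: x=0 → posterior Gamma(25, 13)
obs 8: x=1 → posterior Gamma(26, 14)
obs 9: x=5 → posterior Gamma(31, 15)
obs 10: x=5 → posterior Gamma(36, 16)
obs 11: x=6 → posterior Gamma(42, 17)
obs 12: x=4 → posterior Gamma(46, 18)
obs 13: x=5 → posterior Gamma(51, 19)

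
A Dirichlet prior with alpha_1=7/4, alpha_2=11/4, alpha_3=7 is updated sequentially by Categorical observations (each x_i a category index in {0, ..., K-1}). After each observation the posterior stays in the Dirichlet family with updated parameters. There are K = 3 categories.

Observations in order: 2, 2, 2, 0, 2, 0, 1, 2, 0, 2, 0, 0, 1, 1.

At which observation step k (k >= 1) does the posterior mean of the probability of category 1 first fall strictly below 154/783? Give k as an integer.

k = 3

obs 1: x=2 → posterior Dirichlet(7/4, 11/4, 8)
obs 2: x=2 → posterior Dirichlet(7/4, 11/4, 9)
obs 3: x=2 → posterior Dirichlet(7/4, 11/4, 10)
obs 4: x=0 → posterior Dirichlet(11/4, 11/4, 10)
obs 5: x=2 → posterior Dirichlet(11/4, 11/4, 11)
obs 6: x=0 → posterior Dirichlet(15/4, 11/4, 11)
obs 7: x=1 → posterior Dirichlet(15/4, 15/4, 11)
obs 8: x=2 → posterior Dirichlet(15/4, 15/4, 12)
obs 9: x=0 → posterior Dirichlet(19/4, 15/4, 12)
obs 10: x=2 → posterior Dirichlet(19/4, 15/4, 13)
obs 11: x=0 → posterior Dirichlet(23/4, 15/4, 13)
obs 12: x=0 → posterior Dirichlet(27/4, 15/4, 13)
obs 13: x=1 → posterior Dirichlet(27/4, 19/4, 13)
obs 14: x=1 → posterior Dirichlet(27/4, 23/4, 13)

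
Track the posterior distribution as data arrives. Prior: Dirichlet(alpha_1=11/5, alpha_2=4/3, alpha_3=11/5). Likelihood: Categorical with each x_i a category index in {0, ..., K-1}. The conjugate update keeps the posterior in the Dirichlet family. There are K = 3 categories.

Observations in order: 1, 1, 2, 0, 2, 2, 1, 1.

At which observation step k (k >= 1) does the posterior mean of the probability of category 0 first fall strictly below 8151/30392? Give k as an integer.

k = 3

obs 1: x=1 → posterior Dirichlet(11/5, 7/3, 11/5)
obs 2: x=1 → posterior Dirichlet(11/5, 10/3, 11/5)
obs 3: x=2 → posterior Dirichlet(11/5, 10/3, 16/5)
obs 4: x=0 → posterior Dirichlet(16/5, 10/3, 16/5)
obs 5: x=2 → posterior Dirichlet(16/5, 10/3, 21/5)
obs 6: x=2 → posterior Dirichlet(16/5, 10/3, 26/5)
obs 7: x=1 → posterior Dirichlet(16/5, 13/3, 26/5)
obs 8: x=1 → posterior Dirichlet(16/5, 16/3, 26/5)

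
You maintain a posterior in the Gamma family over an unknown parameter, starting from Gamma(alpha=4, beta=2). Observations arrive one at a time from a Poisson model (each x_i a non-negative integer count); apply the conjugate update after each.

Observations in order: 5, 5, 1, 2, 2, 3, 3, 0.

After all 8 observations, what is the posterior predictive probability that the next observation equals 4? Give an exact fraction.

obs 1: x=5 → posterior Gamma(9, 3)
obs 2: x=5 → posterior Gamma(14, 4)
obs 3: x=1 → posterior Gamma(15, 5)
obs 4: x=2 → posterior Gamma(17, 6)
obs 5: x=2 → posterior Gamma(19, 7)
obs 6: x=3 → posterior Gamma(22, 8)
obs 7: x=3 → posterior Gamma(25, 9)
obs 8: x=0 → posterior Gamma(25, 10)

204750000000000000000000000000/1586309297171491574414436704891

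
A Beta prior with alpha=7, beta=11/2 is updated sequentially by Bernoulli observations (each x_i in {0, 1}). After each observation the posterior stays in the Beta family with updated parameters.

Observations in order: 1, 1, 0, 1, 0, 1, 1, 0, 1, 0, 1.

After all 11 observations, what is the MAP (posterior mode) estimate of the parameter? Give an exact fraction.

obs 1: x=1 → posterior Beta(8, 11/2)
obs 2: x=1 → posterior Beta(9, 11/2)
obs 3: x=0 → posterior Beta(9, 13/2)
obs 4: x=1 → posterior Beta(10, 13/2)
obs 5: x=0 → posterior Beta(10, 15/2)
obs 6: x=1 → posterior Beta(11, 15/2)
obs 7: x=1 → posterior Beta(12, 15/2)
obs 8: x=0 → posterior Beta(12, 17/2)
obs 9: x=1 → posterior Beta(13, 17/2)
obs 10: x=0 → posterior Beta(13, 19/2)
obs 11: x=1 → posterior Beta(14, 19/2)

26/43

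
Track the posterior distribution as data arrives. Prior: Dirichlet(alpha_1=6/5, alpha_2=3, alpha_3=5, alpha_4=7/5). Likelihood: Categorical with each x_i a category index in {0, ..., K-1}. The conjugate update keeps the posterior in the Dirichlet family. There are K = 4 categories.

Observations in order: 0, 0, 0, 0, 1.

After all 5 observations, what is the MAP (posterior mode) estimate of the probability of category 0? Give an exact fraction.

obs 1: x=0 → posterior Dirichlet(11/5, 3, 5, 7/5)
obs 2: x=0 → posterior Dirichlet(16/5, 3, 5, 7/5)
obs 3: x=0 → posterior Dirichlet(21/5, 3, 5, 7/5)
obs 4: x=0 → posterior Dirichlet(26/5, 3, 5, 7/5)
obs 5: x=1 → posterior Dirichlet(26/5, 4, 5, 7/5)

21/58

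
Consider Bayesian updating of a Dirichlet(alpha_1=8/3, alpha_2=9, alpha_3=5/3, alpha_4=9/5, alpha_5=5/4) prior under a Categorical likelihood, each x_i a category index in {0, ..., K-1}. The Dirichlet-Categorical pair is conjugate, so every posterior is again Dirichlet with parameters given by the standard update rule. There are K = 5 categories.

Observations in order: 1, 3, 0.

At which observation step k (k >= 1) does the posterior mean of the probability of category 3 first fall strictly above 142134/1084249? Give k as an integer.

k = 2

obs 1: x=1 → posterior Dirichlet(8/3, 10, 5/3, 9/5, 5/4)
obs 2: x=3 → posterior Dirichlet(8/3, 10, 5/3, 14/5, 5/4)
obs 3: x=0 → posterior Dirichlet(11/3, 10, 5/3, 14/5, 5/4)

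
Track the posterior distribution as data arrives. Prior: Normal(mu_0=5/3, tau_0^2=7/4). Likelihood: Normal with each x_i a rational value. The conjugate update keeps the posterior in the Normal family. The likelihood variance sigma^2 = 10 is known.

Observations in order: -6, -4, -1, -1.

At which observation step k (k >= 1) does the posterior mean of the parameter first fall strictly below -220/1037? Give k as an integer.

k = 4

obs 1: x=-6 → posterior Normal(74/141, 70/47)
obs 2: x=-4 → posterior Normal(-5/81, 35/27)
obs 3: x=-1 → posterior Normal(-31/183, 70/61)
obs 4: x=-1 → posterior Normal(-13/51, 35/34)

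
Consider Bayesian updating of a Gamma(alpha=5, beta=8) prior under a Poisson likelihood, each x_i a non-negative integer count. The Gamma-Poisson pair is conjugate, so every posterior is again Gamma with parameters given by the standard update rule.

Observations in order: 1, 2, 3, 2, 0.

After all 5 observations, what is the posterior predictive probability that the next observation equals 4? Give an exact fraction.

obs 1: x=1 → posterior Gamma(6, 9)
obs 2: x=2 → posterior Gamma(8, 10)
obs 3: x=3 → posterior Gamma(11, 11)
obs 4: x=2 → posterior Gamma(13, 12)
obs 5: x=0 → posterior Gamma(13, 13)

19686881928496445/1088976668904685568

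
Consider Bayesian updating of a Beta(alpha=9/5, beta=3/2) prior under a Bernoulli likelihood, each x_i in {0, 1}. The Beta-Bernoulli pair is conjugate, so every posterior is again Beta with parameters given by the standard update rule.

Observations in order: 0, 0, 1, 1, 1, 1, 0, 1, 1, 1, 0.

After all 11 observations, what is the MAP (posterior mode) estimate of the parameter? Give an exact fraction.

26/41

obs 1: x=0 → posterior Beta(9/5, 5/2)
obs 2: x=0 → posterior Beta(9/5, 7/2)
obs 3: x=1 → posterior Beta(14/5, 7/2)
obs 4: x=1 → posterior Beta(19/5, 7/2)
obs 5: x=1 → posterior Beta(24/5, 7/2)
obs 6: x=1 → posterior Beta(29/5, 7/2)
obs 7: x=0 → posterior Beta(29/5, 9/2)
obs 8: x=1 → posterior Beta(34/5, 9/2)
obs 9: x=1 → posterior Beta(39/5, 9/2)
obs 10: x=1 → posterior Beta(44/5, 9/2)
obs 11: x=0 → posterior Beta(44/5, 11/2)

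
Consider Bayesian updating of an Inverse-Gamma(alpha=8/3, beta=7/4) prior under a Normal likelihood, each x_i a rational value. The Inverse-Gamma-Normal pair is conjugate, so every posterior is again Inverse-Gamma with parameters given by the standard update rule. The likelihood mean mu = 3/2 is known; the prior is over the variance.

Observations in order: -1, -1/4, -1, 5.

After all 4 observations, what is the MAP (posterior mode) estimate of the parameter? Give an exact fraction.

obs 1: x=-1 → posterior Inverse-Gamma(19/6, 39/8)
obs 2: x=-1/4 → posterior Inverse-Gamma(11/3, 205/32)
obs 3: x=-1 → posterior Inverse-Gamma(25/6, 305/32)
obs 4: x=5 → posterior Inverse-Gamma(14/3, 501/32)

1503/544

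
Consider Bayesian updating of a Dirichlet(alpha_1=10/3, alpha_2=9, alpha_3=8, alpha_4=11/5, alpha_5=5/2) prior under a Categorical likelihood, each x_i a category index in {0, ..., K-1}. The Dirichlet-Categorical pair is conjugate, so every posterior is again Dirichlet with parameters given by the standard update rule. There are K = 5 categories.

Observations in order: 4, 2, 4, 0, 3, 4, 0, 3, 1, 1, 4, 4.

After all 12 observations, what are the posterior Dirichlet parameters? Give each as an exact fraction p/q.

obs 1: x=4 → posterior Dirichlet(10/3, 9, 8, 11/5, 7/2)
obs 2: x=2 → posterior Dirichlet(10/3, 9, 9, 11/5, 7/2)
obs 3: x=4 → posterior Dirichlet(10/3, 9, 9, 11/5, 9/2)
obs 4: x=0 → posterior Dirichlet(13/3, 9, 9, 11/5, 9/2)
obs 5: x=3 → posterior Dirichlet(13/3, 9, 9, 16/5, 9/2)
obs 6: x=4 → posterior Dirichlet(13/3, 9, 9, 16/5, 11/2)
obs 7: x=0 → posterior Dirichlet(16/3, 9, 9, 16/5, 11/2)
obs 8: x=3 → posterior Dirichlet(16/3, 9, 9, 21/5, 11/2)
obs 9: x=1 → posterior Dirichlet(16/3, 10, 9, 21/5, 11/2)
obs 10: x=1 → posterior Dirichlet(16/3, 11, 9, 21/5, 11/2)
obs 11: x=4 → posterior Dirichlet(16/3, 11, 9, 21/5, 13/2)
obs 12: x=4 → posterior Dirichlet(16/3, 11, 9, 21/5, 15/2)

alpha_1=16/3, alpha_2=11, alpha_3=9, alpha_4=21/5, alpha_5=15/2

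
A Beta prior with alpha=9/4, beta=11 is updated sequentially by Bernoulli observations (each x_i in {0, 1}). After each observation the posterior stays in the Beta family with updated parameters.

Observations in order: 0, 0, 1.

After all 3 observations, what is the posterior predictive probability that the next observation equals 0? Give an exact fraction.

obs 1: x=0 → posterior Beta(9/4, 12)
obs 2: x=0 → posterior Beta(9/4, 13)
obs 3: x=1 → posterior Beta(13/4, 13)

4/5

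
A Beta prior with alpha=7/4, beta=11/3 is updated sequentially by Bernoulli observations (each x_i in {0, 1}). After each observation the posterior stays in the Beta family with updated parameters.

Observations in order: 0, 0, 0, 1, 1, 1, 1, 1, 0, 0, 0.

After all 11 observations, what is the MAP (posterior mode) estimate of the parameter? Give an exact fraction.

69/173

obs 1: x=0 → posterior Beta(7/4, 14/3)
obs 2: x=0 → posterior Beta(7/4, 17/3)
obs 3: x=0 → posterior Beta(7/4, 20/3)
obs 4: x=1 → posterior Beta(11/4, 20/3)
obs 5: x=1 → posterior Beta(15/4, 20/3)
obs 6: x=1 → posterior Beta(19/4, 20/3)
obs 7: x=1 → posterior Beta(23/4, 20/3)
obs 8: x=1 → posterior Beta(27/4, 20/3)
obs 9: x=0 → posterior Beta(27/4, 23/3)
obs 10: x=0 → posterior Beta(27/4, 26/3)
obs 11: x=0 → posterior Beta(27/4, 29/3)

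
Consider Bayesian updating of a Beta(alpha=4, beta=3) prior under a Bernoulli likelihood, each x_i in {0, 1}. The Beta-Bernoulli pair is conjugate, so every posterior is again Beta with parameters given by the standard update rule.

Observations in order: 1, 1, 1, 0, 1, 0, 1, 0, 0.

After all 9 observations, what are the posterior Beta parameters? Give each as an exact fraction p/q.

alpha=9, beta=7

obs 1: x=1 → posterior Beta(5, 3)
obs 2: x=1 → posterior Beta(6, 3)
obs 3: x=1 → posterior Beta(7, 3)
obs 4: x=0 → posterior Beta(7, 4)
obs 5: x=1 → posterior Beta(8, 4)
obs 6: x=0 → posterior Beta(8, 5)
obs 7: x=1 → posterior Beta(9, 5)
obs 8: x=0 → posterior Beta(9, 6)
obs 9: x=0 → posterior Beta(9, 7)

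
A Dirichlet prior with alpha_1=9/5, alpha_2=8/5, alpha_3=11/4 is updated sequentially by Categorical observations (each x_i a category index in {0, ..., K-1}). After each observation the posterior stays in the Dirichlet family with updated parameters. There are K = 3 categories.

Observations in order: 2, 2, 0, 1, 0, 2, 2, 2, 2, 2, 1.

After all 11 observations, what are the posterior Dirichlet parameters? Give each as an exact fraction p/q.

obs 1: x=2 → posterior Dirichlet(9/5, 8/5, 15/4)
obs 2: x=2 → posterior Dirichlet(9/5, 8/5, 19/4)
obs 3: x=0 → posterior Dirichlet(14/5, 8/5, 19/4)
obs 4: x=1 → posterior Dirichlet(14/5, 13/5, 19/4)
obs 5: x=0 → posterior Dirichlet(19/5, 13/5, 19/4)
obs 6: x=2 → posterior Dirichlet(19/5, 13/5, 23/4)
obs 7: x=2 → posterior Dirichlet(19/5, 13/5, 27/4)
obs 8: x=2 → posterior Dirichlet(19/5, 13/5, 31/4)
obs 9: x=2 → posterior Dirichlet(19/5, 13/5, 35/4)
obs 10: x=2 → posterior Dirichlet(19/5, 13/5, 39/4)
obs 11: x=1 → posterior Dirichlet(19/5, 18/5, 39/4)

alpha_1=19/5, alpha_2=18/5, alpha_3=39/4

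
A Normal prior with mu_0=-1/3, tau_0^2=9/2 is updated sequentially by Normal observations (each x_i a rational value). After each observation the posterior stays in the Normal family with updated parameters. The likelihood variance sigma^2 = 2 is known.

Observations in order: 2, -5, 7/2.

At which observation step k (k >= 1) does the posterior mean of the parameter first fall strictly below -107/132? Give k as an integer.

obs 1: x=2 → posterior Normal(50/39, 18/13)
obs 2: x=-5 → posterior Normal(-85/66, 9/11)
obs 3: x=7/2 → posterior Normal(19/186, 18/31)

k = 2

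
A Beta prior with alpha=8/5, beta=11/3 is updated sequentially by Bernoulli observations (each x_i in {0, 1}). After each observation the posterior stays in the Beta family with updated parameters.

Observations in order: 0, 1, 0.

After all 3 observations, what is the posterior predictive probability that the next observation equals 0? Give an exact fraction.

85/124

obs 1: x=0 → posterior Beta(8/5, 14/3)
obs 2: x=1 → posterior Beta(13/5, 14/3)
obs 3: x=0 → posterior Beta(13/5, 17/3)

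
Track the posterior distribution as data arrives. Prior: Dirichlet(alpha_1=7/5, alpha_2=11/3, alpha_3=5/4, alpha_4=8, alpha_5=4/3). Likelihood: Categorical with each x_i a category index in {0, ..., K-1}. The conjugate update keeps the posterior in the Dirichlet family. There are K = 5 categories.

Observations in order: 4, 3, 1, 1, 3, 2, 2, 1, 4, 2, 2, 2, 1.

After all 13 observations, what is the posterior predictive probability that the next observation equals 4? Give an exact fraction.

obs 1: x=4 → posterior Dirichlet(7/5, 11/3, 5/4, 8, 7/3)
obs 2: x=3 → posterior Dirichlet(7/5, 11/3, 5/4, 9, 7/3)
obs 3: x=1 → posterior Dirichlet(7/5, 14/3, 5/4, 9, 7/3)
obs 4: x=1 → posterior Dirichlet(7/5, 17/3, 5/4, 9, 7/3)
obs 5: x=3 → posterior Dirichlet(7/5, 17/3, 5/4, 10, 7/3)
obs 6: x=2 → posterior Dirichlet(7/5, 17/3, 9/4, 10, 7/3)
obs 7: x=2 → posterior Dirichlet(7/5, 17/3, 13/4, 10, 7/3)
obs 8: x=1 → posterior Dirichlet(7/5, 20/3, 13/4, 10, 7/3)
obs 9: x=4 → posterior Dirichlet(7/5, 20/3, 13/4, 10, 10/3)
obs 10: x=2 → posterior Dirichlet(7/5, 20/3, 17/4, 10, 10/3)
obs 11: x=2 → posterior Dirichlet(7/5, 20/3, 21/4, 10, 10/3)
obs 12: x=2 → posterior Dirichlet(7/5, 20/3, 25/4, 10, 10/3)
obs 13: x=1 → posterior Dirichlet(7/5, 23/3, 25/4, 10, 10/3)

200/1719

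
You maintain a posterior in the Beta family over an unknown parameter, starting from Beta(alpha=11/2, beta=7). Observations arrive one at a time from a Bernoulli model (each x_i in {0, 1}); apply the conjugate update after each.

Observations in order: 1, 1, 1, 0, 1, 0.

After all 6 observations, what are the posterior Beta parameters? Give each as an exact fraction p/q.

alpha=19/2, beta=9

obs 1: x=1 → posterior Beta(13/2, 7)
obs 2: x=1 → posterior Beta(15/2, 7)
obs 3: x=1 → posterior Beta(17/2, 7)
obs 4: x=0 → posterior Beta(17/2, 8)
obs 5: x=1 → posterior Beta(19/2, 8)
obs 6: x=0 → posterior Beta(19/2, 9)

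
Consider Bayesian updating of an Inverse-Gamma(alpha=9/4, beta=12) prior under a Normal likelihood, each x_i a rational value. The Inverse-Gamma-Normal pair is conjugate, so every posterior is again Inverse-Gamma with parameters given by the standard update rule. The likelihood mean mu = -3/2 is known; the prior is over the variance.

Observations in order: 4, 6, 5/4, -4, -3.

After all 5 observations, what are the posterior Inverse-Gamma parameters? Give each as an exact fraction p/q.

alpha=19/4, beta=2025/32

obs 1: x=4 → posterior Inverse-Gamma(11/4, 217/8)
obs 2: x=6 → posterior Inverse-Gamma(13/4, 221/4)
obs 3: x=5/4 → posterior Inverse-Gamma(15/4, 1889/32)
obs 4: x=-4 → posterior Inverse-Gamma(17/4, 1989/32)
obs 5: x=-3 → posterior Inverse-Gamma(19/4, 2025/32)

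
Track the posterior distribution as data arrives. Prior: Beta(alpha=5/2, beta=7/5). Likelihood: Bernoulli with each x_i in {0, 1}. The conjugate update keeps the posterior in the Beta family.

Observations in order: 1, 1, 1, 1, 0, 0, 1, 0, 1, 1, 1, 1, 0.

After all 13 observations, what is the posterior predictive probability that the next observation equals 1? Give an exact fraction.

obs 1: x=1 → posterior Beta(7/2, 7/5)
obs 2: x=1 → posterior Beta(9/2, 7/5)
obs 3: x=1 → posterior Beta(11/2, 7/5)
obs 4: x=1 → posterior Beta(13/2, 7/5)
obs 5: x=0 → posterior Beta(13/2, 12/5)
obs 6: x=0 → posterior Beta(13/2, 17/5)
obs 7: x=1 → posterior Beta(15/2, 17/5)
obs 8: x=0 → posterior Beta(15/2, 22/5)
obs 9: x=1 → posterior Beta(17/2, 22/5)
obs 10: x=1 → posterior Beta(19/2, 22/5)
obs 11: x=1 → posterior Beta(21/2, 22/5)
obs 12: x=1 → posterior Beta(23/2, 22/5)
obs 13: x=0 → posterior Beta(23/2, 27/5)

115/169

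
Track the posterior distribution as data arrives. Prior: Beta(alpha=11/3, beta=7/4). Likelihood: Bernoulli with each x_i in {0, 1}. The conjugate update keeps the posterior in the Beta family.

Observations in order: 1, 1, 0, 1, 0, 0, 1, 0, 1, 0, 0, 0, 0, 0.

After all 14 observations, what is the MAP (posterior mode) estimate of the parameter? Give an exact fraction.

obs 1: x=1 → posterior Beta(14/3, 7/4)
obs 2: x=1 → posterior Beta(17/3, 7/4)
obs 3: x=0 → posterior Beta(17/3, 11/4)
obs 4: x=1 → posterior Beta(20/3, 11/4)
obs 5: x=0 → posterior Beta(20/3, 15/4)
obs 6: x=0 → posterior Beta(20/3, 19/4)
obs 7: x=1 → posterior Beta(23/3, 19/4)
obs 8: x=0 → posterior Beta(23/3, 23/4)
obs 9: x=1 → posterior Beta(26/3, 23/4)
obs 10: x=0 → posterior Beta(26/3, 27/4)
obs 11: x=0 → posterior Beta(26/3, 31/4)
obs 12: x=0 → posterior Beta(26/3, 35/4)
obs 13: x=0 → posterior Beta(26/3, 39/4)
obs 14: x=0 → posterior Beta(26/3, 43/4)

92/209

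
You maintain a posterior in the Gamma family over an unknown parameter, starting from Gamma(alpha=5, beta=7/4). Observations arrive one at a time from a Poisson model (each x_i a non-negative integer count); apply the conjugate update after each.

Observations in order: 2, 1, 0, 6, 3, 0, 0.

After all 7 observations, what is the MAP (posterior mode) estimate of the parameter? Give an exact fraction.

64/35

obs 1: x=2 → posterior Gamma(7, 11/4)
obs 2: x=1 → posterior Gamma(8, 15/4)
obs 3: x=0 → posterior Gamma(8, 19/4)
obs 4: x=6 → posterior Gamma(14, 23/4)
obs 5: x=3 → posterior Gamma(17, 27/4)
obs 6: x=0 → posterior Gamma(17, 31/4)
obs 7: x=0 → posterior Gamma(17, 35/4)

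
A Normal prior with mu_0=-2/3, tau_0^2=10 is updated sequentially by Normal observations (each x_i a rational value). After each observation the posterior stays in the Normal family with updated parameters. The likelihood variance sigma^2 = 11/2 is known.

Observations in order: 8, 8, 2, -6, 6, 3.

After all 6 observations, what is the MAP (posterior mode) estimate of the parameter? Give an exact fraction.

1238/393

obs 1: x=8 → posterior Normal(458/93, 110/31)
obs 2: x=8 → posterior Normal(938/153, 110/51)
obs 3: x=2 → posterior Normal(1058/213, 110/71)
obs 4: x=-6 → posterior Normal(698/273, 110/91)
obs 5: x=6 → posterior Normal(1058/333, 110/111)
obs 6: x=3 → posterior Normal(1238/393, 110/131)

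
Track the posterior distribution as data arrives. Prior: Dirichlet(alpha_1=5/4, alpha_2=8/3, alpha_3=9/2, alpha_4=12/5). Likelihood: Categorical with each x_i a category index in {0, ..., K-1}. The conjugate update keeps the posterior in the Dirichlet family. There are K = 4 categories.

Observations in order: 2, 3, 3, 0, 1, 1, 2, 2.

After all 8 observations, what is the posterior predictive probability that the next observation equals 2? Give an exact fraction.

obs 1: x=2 → posterior Dirichlet(5/4, 8/3, 11/2, 12/5)
obs 2: x=3 → posterior Dirichlet(5/4, 8/3, 11/2, 17/5)
obs 3: x=3 → posterior Dirichlet(5/4, 8/3, 11/2, 22/5)
obs 4: x=0 → posterior Dirichlet(9/4, 8/3, 11/2, 22/5)
obs 5: x=1 → posterior Dirichlet(9/4, 11/3, 11/2, 22/5)
obs 6: x=1 → posterior Dirichlet(9/4, 14/3, 11/2, 22/5)
obs 7: x=2 → posterior Dirichlet(9/4, 14/3, 13/2, 22/5)
obs 8: x=2 → posterior Dirichlet(9/4, 14/3, 15/2, 22/5)

450/1129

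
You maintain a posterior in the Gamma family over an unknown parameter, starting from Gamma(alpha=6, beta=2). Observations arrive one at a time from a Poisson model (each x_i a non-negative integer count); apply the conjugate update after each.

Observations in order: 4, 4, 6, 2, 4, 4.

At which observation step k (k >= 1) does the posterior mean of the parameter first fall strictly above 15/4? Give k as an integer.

k = 3

obs 1: x=4 → posterior Gamma(10, 3)
obs 2: x=4 → posterior Gamma(14, 4)
obs 3: x=6 → posterior Gamma(20, 5)
obs 4: x=2 → posterior Gamma(22, 6)
obs 5: x=4 → posterior Gamma(26, 7)
obs 6: x=4 → posterior Gamma(30, 8)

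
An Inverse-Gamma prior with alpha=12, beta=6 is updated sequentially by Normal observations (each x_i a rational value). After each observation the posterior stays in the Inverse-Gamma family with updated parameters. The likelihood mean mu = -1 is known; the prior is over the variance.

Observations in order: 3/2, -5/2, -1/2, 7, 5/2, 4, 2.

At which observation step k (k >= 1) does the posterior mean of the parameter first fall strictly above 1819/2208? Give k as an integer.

k = 2

obs 1: x=3/2 → posterior Inverse-Gamma(25/2, 73/8)
obs 2: x=-5/2 → posterior Inverse-Gamma(13, 41/4)
obs 3: x=-1/2 → posterior Inverse-Gamma(27/2, 83/8)
obs 4: x=7 → posterior Inverse-Gamma(14, 339/8)
obs 5: x=5/2 → posterior Inverse-Gamma(29/2, 97/2)
obs 6: x=4 → posterior Inverse-Gamma(15, 61)
obs 7: x=2 → posterior Inverse-Gamma(31/2, 131/2)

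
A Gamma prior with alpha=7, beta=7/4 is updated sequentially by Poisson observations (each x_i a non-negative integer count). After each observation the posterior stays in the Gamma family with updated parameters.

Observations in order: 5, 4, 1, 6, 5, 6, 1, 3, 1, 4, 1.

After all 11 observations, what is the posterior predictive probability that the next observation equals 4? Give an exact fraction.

obs 1: x=5 → posterior Gamma(12, 11/4)
obs 2: x=4 → posterior Gamma(16, 15/4)
obs 3: x=1 → posterior Gamma(17, 19/4)
obs 4: x=6 → posterior Gamma(23, 23/4)
obs 5: x=5 → posterior Gamma(28, 27/4)
obs 6: x=6 → posterior Gamma(34, 31/4)
obs 7: x=1 → posterior Gamma(35, 35/4)
obs 8: x=3 → posterior Gamma(38, 39/4)
obs 9: x=1 → posterior Gamma(39, 43/4)
obs 10: x=4 → posterior Gamma(43, 47/4)
obs 11: x=1 → posterior Gamma(44, 51/4)

1127910558857955329696128663986637835278475254919779339375478238497020683413207808/6266808246307298666473604158482531946754261919047479523214860819280147552490234375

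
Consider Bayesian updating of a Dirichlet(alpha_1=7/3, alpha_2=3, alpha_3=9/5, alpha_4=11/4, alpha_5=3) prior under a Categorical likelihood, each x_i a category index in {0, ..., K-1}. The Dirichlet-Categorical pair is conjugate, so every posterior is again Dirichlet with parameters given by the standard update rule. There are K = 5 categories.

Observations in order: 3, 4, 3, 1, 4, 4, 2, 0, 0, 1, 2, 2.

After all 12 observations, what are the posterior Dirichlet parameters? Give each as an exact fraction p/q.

obs 1: x=3 → posterior Dirichlet(7/3, 3, 9/5, 15/4, 3)
obs 2: x=4 → posterior Dirichlet(7/3, 3, 9/5, 15/4, 4)
obs 3: x=3 → posterior Dirichlet(7/3, 3, 9/5, 19/4, 4)
obs 4: x=1 → posterior Dirichlet(7/3, 4, 9/5, 19/4, 4)
obs 5: x=4 → posterior Dirichlet(7/3, 4, 9/5, 19/4, 5)
obs 6: x=4 → posterior Dirichlet(7/3, 4, 9/5, 19/4, 6)
obs 7: x=2 → posterior Dirichlet(7/3, 4, 14/5, 19/4, 6)
obs 8: x=0 → posterior Dirichlet(10/3, 4, 14/5, 19/4, 6)
obs 9: x=0 → posterior Dirichlet(13/3, 4, 14/5, 19/4, 6)
obs 10: x=1 → posterior Dirichlet(13/3, 5, 14/5, 19/4, 6)
obs 11: x=2 → posterior Dirichlet(13/3, 5, 19/5, 19/4, 6)
obs 12: x=2 → posterior Dirichlet(13/3, 5, 24/5, 19/4, 6)

alpha_1=13/3, alpha_2=5, alpha_3=24/5, alpha_4=19/4, alpha_5=6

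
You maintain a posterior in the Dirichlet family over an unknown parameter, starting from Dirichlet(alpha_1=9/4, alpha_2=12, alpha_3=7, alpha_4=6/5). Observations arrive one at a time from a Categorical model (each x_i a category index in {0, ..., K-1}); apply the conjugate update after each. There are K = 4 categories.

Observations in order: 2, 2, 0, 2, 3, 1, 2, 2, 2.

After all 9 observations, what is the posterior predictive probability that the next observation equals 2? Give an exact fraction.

obs 1: x=2 → posterior Dirichlet(9/4, 12, 8, 6/5)
obs 2: x=2 → posterior Dirichlet(9/4, 12, 9, 6/5)
obs 3: x=0 → posterior Dirichlet(13/4, 12, 9, 6/5)
obs 4: x=2 → posterior Dirichlet(13/4, 12, 10, 6/5)
obs 5: x=3 → posterior Dirichlet(13/4, 12, 10, 11/5)
obs 6: x=1 → posterior Dirichlet(13/4, 13, 10, 11/5)
obs 7: x=2 → posterior Dirichlet(13/4, 13, 11, 11/5)
obs 8: x=2 → posterior Dirichlet(13/4, 13, 12, 11/5)
obs 9: x=2 → posterior Dirichlet(13/4, 13, 13, 11/5)

260/629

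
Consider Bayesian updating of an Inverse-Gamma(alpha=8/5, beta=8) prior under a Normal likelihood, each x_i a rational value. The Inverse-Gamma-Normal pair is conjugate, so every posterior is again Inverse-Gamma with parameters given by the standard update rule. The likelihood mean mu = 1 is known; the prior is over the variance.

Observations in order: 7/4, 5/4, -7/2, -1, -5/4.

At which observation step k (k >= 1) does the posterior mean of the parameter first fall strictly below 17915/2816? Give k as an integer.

k = 2

obs 1: x=7/4 → posterior Inverse-Gamma(21/10, 265/32)
obs 2: x=5/4 → posterior Inverse-Gamma(13/5, 133/16)
obs 3: x=-7/2 → posterior Inverse-Gamma(31/10, 295/16)
obs 4: x=-1 → posterior Inverse-Gamma(18/5, 327/16)
obs 5: x=-5/4 → posterior Inverse-Gamma(41/10, 735/32)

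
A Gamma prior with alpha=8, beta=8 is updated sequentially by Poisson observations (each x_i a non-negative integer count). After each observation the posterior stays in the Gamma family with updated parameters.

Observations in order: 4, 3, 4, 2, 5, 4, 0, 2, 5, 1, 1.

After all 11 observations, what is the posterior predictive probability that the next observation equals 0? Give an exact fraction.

obs 1: x=4 → posterior Gamma(12, 9)
obs 2: x=3 → posterior Gamma(15, 10)
obs 3: x=4 → posterior Gamma(19, 11)
obs 4: x=2 → posterior Gamma(21, 12)
obs 5: x=5 → posterior Gamma(26, 13)
obs 6: x=4 → posterior Gamma(30, 14)
obs 7: x=0 → posterior Gamma(30, 15)
obs 8: x=2 → posterior Gamma(32, 16)
obs 9: x=5 → posterior Gamma(37, 17)
obs 10: x=1 → posterior Gamma(38, 18)
obs 11: x=1 → posterior Gamma(39, 19)

74368742344158402044370289529129338200416023056379/549755813888000000000000000000000000000000000000000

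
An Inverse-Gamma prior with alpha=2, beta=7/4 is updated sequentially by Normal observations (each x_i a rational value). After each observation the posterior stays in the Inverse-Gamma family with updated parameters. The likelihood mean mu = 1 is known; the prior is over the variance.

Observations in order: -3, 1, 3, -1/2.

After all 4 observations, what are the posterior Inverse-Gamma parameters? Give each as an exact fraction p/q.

obs 1: x=-3 → posterior Inverse-Gamma(5/2, 39/4)
obs 2: x=1 → posterior Inverse-Gamma(3, 39/4)
obs 3: x=3 → posterior Inverse-Gamma(7/2, 47/4)
obs 4: x=-1/2 → posterior Inverse-Gamma(4, 103/8)

alpha=4, beta=103/8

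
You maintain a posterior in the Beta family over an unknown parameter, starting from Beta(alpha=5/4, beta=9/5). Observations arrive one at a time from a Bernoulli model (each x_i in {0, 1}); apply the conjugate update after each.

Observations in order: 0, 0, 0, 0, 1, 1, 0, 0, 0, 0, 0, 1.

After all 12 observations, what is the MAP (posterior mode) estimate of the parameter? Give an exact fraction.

65/261

obs 1: x=0 → posterior Beta(5/4, 14/5)
obs 2: x=0 → posterior Beta(5/4, 19/5)
obs 3: x=0 → posterior Beta(5/4, 24/5)
obs 4: x=0 → posterior Beta(5/4, 29/5)
obs 5: x=1 → posterior Beta(9/4, 29/5)
obs 6: x=1 → posterior Beta(13/4, 29/5)
obs 7: x=0 → posterior Beta(13/4, 34/5)
obs 8: x=0 → posterior Beta(13/4, 39/5)
obs 9: x=0 → posterior Beta(13/4, 44/5)
obs 10: x=0 → posterior Beta(13/4, 49/5)
obs 11: x=0 → posterior Beta(13/4, 54/5)
obs 12: x=1 → posterior Beta(17/4, 54/5)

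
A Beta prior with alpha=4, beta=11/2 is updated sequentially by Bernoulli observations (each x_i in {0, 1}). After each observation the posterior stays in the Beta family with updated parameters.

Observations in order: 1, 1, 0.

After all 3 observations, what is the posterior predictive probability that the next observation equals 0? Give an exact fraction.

obs 1: x=1 → posterior Beta(5, 11/2)
obs 2: x=1 → posterior Beta(6, 11/2)
obs 3: x=0 → posterior Beta(6, 13/2)

13/25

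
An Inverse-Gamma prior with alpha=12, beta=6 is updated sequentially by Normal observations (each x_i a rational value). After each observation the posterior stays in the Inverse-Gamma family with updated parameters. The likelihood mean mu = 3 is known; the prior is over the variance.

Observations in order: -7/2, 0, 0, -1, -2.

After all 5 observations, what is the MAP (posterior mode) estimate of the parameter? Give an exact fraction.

obs 1: x=-7/2 → posterior Inverse-Gamma(25/2, 217/8)
obs 2: x=0 → posterior Inverse-Gamma(13, 253/8)
obs 3: x=0 → posterior Inverse-Gamma(27/2, 289/8)
obs 4: x=-1 → posterior Inverse-Gamma(14, 353/8)
obs 5: x=-2 → posterior Inverse-Gamma(29/2, 453/8)

453/124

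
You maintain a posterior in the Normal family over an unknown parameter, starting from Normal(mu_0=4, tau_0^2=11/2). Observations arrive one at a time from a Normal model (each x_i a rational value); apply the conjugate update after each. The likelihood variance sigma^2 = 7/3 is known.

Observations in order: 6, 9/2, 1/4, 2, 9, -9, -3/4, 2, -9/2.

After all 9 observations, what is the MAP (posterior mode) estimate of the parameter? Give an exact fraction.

obs 1: x=6 → posterior Normal(254/47, 77/47)
obs 2: x=9/2 → posterior Normal(161/32, 77/80)
obs 3: x=1/4 → posterior Normal(1643/452, 77/113)
obs 4: x=2 → posterior Normal(1907/584, 77/146)
obs 5: x=9 → posterior Normal(3095/716, 77/179)
obs 6: x=-9 → posterior Normal(1907/848, 77/212)
obs 7: x=-3/4 → posterior Normal(452/245, 11/35)
obs 8: x=2 → posterior Normal(259/139, 77/278)
obs 9: x=-9/2 → posterior Normal(739/622, 77/311)

739/622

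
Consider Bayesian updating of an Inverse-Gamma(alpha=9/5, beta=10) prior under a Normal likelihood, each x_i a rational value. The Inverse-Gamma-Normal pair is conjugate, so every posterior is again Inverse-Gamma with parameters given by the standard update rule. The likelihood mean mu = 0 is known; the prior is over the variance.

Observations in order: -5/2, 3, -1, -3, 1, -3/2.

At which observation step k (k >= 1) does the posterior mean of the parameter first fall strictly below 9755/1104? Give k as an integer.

obs 1: x=-5/2 → posterior Inverse-Gamma(23/10, 105/8)
obs 2: x=3 → posterior Inverse-Gamma(14/5, 141/8)
obs 3: x=-1 → posterior Inverse-Gamma(33/10, 145/8)
obs 4: x=-3 → posterior Inverse-Gamma(19/5, 181/8)
obs 5: x=1 → posterior Inverse-Gamma(43/10, 185/8)
obs 6: x=-3/2 → posterior Inverse-Gamma(24/5, 97/4)

k = 3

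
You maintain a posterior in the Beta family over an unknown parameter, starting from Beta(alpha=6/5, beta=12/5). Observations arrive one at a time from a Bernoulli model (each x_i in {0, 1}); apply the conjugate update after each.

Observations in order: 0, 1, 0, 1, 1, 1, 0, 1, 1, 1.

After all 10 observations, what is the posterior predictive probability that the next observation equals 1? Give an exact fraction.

obs 1: x=0 → posterior Beta(6/5, 17/5)
obs 2: x=1 → posterior Beta(11/5, 17/5)
obs 3: x=0 → posterior Beta(11/5, 22/5)
obs 4: x=1 → posterior Beta(16/5, 22/5)
obs 5: x=1 → posterior Beta(21/5, 22/5)
obs 6: x=1 → posterior Beta(26/5, 22/5)
obs 7: x=0 → posterior Beta(26/5, 27/5)
obs 8: x=1 → posterior Beta(31/5, 27/5)
obs 9: x=1 → posterior Beta(36/5, 27/5)
obs 10: x=1 → posterior Beta(41/5, 27/5)

41/68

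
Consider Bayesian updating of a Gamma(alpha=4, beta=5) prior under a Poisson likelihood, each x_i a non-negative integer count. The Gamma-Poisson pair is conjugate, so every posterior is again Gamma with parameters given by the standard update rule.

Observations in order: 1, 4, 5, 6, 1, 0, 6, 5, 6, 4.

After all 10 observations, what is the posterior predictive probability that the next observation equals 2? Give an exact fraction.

obs 1: x=1 → posterior Gamma(5, 6)
obs 2: x=4 → posterior Gamma(9, 7)
obs 3: x=5 → posterior Gamma(14, 8)
obs 4: x=6 → posterior Gamma(20, 9)
obs 5: x=1 → posterior Gamma(21, 10)
obs 6: x=0 → posterior Gamma(21, 11)
obs 7: x=6 → posterior Gamma(27, 12)
obs 8: x=5 → posterior Gamma(32, 13)
obs 9: x=6 → posterior Gamma(38, 14)
obs 10: x=4 → posterior Gamma(42, 15)

22465734943069869670063553712680004537105560302734375/95780971304118053647396689196894323976171195136475136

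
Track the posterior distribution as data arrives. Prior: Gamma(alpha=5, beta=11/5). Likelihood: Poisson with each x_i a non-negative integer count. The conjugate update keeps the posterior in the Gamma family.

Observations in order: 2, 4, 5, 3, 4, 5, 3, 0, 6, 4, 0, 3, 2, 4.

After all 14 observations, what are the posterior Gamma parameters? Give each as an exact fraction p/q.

alpha=50, beta=81/5

obs 1: x=2 → posterior Gamma(7, 16/5)
obs 2: x=4 → posterior Gamma(11, 21/5)
obs 3: x=5 → posterior Gamma(16, 26/5)
obs 4: x=3 → posterior Gamma(19, 31/5)
obs 5: x=4 → posterior Gamma(23, 36/5)
obs 6: x=5 → posterior Gamma(28, 41/5)
obs 7: x=3 → posterior Gamma(31, 46/5)
obs 8: x=0 → posterior Gamma(31, 51/5)
obs 9: x=6 → posterior Gamma(37, 56/5)
obs 10: x=4 → posterior Gamma(41, 61/5)
obs 11: x=0 → posterior Gamma(41, 66/5)
obs 12: x=3 → posterior Gamma(44, 71/5)
obs 13: x=2 → posterior Gamma(46, 76/5)
obs 14: x=4 → posterior Gamma(50, 81/5)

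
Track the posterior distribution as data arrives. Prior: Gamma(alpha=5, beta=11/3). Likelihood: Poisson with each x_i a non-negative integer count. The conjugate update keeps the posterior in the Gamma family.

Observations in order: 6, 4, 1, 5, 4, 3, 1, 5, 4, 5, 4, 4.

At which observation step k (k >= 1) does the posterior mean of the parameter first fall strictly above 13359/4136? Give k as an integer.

k = 12

obs 1: x=6 → posterior Gamma(11, 14/3)
obs 2: x=4 → posterior Gamma(15, 17/3)
obs 3: x=1 → posterior Gamma(16, 20/3)
obs 4: x=5 → posterior Gamma(21, 23/3)
obs 5: x=4 → posterior Gamma(25, 26/3)
obs 6: x=3 → posterior Gamma(28, 29/3)
obs 7: x=1 → posterior Gamma(29, 32/3)
obs 8: x=5 → posterior Gamma(34, 35/3)
obs 9: x=4 → posterior Gamma(38, 38/3)
obs 10: x=5 → posterior Gamma(43, 41/3)
obs 11: x=4 → posterior Gamma(47, 44/3)
obs 12: x=4 → posterior Gamma(51, 47/3)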